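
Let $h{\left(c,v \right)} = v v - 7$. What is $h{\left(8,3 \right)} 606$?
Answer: $1212$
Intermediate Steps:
$h{\left(c,v \right)} = -7 + v^{2}$ ($h{\left(c,v \right)} = v^{2} - 7 = -7 + v^{2}$)
$h{\left(8,3 \right)} 606 = \left(-7 + 3^{2}\right) 606 = \left(-7 + 9\right) 606 = 2 \cdot 606 = 1212$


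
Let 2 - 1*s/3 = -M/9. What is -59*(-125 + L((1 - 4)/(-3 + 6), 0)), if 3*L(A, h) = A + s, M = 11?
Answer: 64841/9 ≈ 7204.6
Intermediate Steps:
s = 29/3 (s = 6 - 3*(-1*11)/9 = 6 - (-33)/9 = 6 - 3*(-11/9) = 6 + 11/3 = 29/3 ≈ 9.6667)
L(A, h) = 29/9 + A/3 (L(A, h) = (A + 29/3)/3 = (29/3 + A)/3 = 29/9 + A/3)
-59*(-125 + L((1 - 4)/(-3 + 6), 0)) = -59*(-125 + (29/9 + ((1 - 4)/(-3 + 6))/3)) = -59*(-125 + (29/9 + (-3/3)/3)) = -59*(-125 + (29/9 + (-3*1/3)/3)) = -59*(-125 + (29/9 + (1/3)*(-1))) = -59*(-125 + (29/9 - 1/3)) = -59*(-125 + 26/9) = -59*(-1099/9) = 64841/9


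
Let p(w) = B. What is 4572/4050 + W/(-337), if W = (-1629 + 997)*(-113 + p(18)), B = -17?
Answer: -18400402/75825 ≈ -242.67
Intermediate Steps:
p(w) = -17
W = 82160 (W = (-1629 + 997)*(-113 - 17) = -632*(-130) = 82160)
4572/4050 + W/(-337) = 4572/4050 + 82160/(-337) = 4572*(1/4050) + 82160*(-1/337) = 254/225 - 82160/337 = -18400402/75825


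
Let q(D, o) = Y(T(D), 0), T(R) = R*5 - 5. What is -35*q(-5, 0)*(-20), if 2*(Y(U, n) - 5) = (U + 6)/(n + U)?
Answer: 3780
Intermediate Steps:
T(R) = -5 + 5*R (T(R) = 5*R - 5 = -5 + 5*R)
Y(U, n) = 5 + (6 + U)/(2*(U + n)) (Y(U, n) = 5 + ((U + 6)/(n + U))/2 = 5 + ((6 + U)/(U + n))/2 = 5 + (6 + U)/(2*(U + n)))
q(D, o) = (-49/2 + 55*D/2)/(-5 + 5*D) (q(D, o) = (3 + 5*0 + 11*(-5 + 5*D)/2)/((-5 + 5*D) + 0) = (3 + 0 + (-55/2 + 55*D/2))/(-5 + 5*D) = (-49/2 + 55*D/2)/(-5 + 5*D))
-35*q(-5, 0)*(-20) = -7*(-49 + 55*(-5))/(2*(-1 - 5))*(-20) = -7*(-49 - 275)/(2*(-6))*(-20) = -7*(-1)*(-324)/(2*6)*(-20) = -35*27/5*(-20) = -189*(-20) = 3780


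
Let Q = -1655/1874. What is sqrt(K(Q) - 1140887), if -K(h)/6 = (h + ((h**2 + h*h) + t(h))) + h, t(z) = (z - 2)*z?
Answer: I*sqrt(4006702976462)/1874 ≈ 1068.1*I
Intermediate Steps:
t(z) = z*(-2 + z) (t(z) = (-2 + z)*z = z*(-2 + z))
Q = -1655/1874 (Q = -1655*1/1874 = -1655/1874 ≈ -0.88314)
K(h) = -12*h - 12*h**2 - 6*h*(-2 + h) (K(h) = -6*((h + ((h**2 + h*h) + h*(-2 + h))) + h) = -6*((h + ((h**2 + h**2) + h*(-2 + h))) + h) = -6*((h + (2*h**2 + h*(-2 + h))) + h) = -6*((h + 2*h**2 + h*(-2 + h)) + h) = -6*(2*h + 2*h**2 + h*(-2 + h)) = -12*h - 12*h**2 - 6*h*(-2 + h))
sqrt(K(Q) - 1140887) = sqrt(-18*(-1655/1874)**2 - 1140887) = sqrt(-18*2739025/3511876 - 1140887) = sqrt(-24651225/1755938 - 1140887) = sqrt(-2003351488231/1755938) = I*sqrt(4006702976462)/1874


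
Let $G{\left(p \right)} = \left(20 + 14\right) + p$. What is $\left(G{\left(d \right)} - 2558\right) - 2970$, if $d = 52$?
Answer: $-5442$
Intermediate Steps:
$G{\left(p \right)} = 34 + p$
$\left(G{\left(d \right)} - 2558\right) - 2970 = \left(\left(34 + 52\right) - 2558\right) - 2970 = \left(86 - 2558\right) - 2970 = -2472 - 2970 = -5442$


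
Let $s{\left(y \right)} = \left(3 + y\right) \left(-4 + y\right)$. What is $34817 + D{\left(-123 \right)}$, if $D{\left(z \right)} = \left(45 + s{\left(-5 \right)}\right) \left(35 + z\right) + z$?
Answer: $29150$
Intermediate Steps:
$s{\left(y \right)} = \left(-4 + y\right) \left(3 + y\right)$
$D{\left(z \right)} = 2205 + 64 z$ ($D{\left(z \right)} = \left(45 - \left(7 - 25\right)\right) \left(35 + z\right) + z = \left(45 + \left(-12 + 25 + 5\right)\right) \left(35 + z\right) + z = \left(45 + 18\right) \left(35 + z\right) + z = 63 \left(35 + z\right) + z = \left(2205 + 63 z\right) + z = 2205 + 64 z$)
$34817 + D{\left(-123 \right)} = 34817 + \left(2205 + 64 \left(-123\right)\right) = 34817 + \left(2205 - 7872\right) = 34817 - 5667 = 29150$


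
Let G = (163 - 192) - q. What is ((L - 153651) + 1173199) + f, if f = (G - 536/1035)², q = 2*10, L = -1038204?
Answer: -17358108599/1071225 ≈ -16204.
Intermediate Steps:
q = 20
G = -49 (G = (163 - 192) - 1*20 = -29 - 20 = -49)
f = 2626665001/1071225 (f = (-49 - 536/1035)² = (-51251/1035)² = 2626665001/1071225 ≈ 2452.0)
((L - 153651) + 1173199) + f = ((-1038204 - 153651) + 1173199) + 2626665001/1071225 = (-1191855 + 1173199) + 2626665001/1071225 = -18656 + 2626665001/1071225 = -17358108599/1071225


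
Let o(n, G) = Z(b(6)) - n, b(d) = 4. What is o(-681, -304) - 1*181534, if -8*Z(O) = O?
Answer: -361707/2 ≈ -1.8085e+5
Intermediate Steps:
Z(O) = -O/8
o(n, G) = -1/2 - n (o(n, G) = -1/8*4 - n = -1/2 - n)
o(-681, -304) - 1*181534 = (-1/2 - 1*(-681)) - 1*181534 = (-1/2 + 681) - 181534 = 1361/2 - 181534 = -361707/2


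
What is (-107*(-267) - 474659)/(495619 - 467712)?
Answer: -446090/27907 ≈ -15.985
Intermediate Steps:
(-107*(-267) - 474659)/(495619 - 467712) = (28569 - 474659)/27907 = -446090*1/27907 = -446090/27907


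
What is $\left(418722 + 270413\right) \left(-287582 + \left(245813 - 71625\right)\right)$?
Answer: $-78143774190$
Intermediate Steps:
$\left(418722 + 270413\right) \left(-287582 + \left(245813 - 71625\right)\right) = 689135 \left(-287582 + 174188\right) = 689135 \left(-113394\right) = -78143774190$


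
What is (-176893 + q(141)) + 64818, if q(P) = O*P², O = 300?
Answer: 5852225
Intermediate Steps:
q(P) = 300*P²
(-176893 + q(141)) + 64818 = (-176893 + 300*141²) + 64818 = (-176893 + 300*19881) + 64818 = (-176893 + 5964300) + 64818 = 5787407 + 64818 = 5852225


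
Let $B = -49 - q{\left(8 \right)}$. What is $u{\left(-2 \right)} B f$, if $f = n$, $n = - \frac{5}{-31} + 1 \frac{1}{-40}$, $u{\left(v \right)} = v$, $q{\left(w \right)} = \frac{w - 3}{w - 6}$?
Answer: $\frac{17407}{1240} \approx 14.038$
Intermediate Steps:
$q{\left(w \right)} = \frac{-3 + w}{-6 + w}$
$n = \frac{169}{1240}$ ($n = \left(-5\right) \left(- \frac{1}{31}\right) + 1 \left(- \frac{1}{40}\right) = \frac{5}{31} - \frac{1}{40} = \frac{169}{1240} \approx 0.13629$)
$f = \frac{169}{1240} \approx 0.13629$
$B = - \frac{103}{2}$ ($B = -49 - \frac{-3 + 8}{-6 + 8} = -49 - \frac{1}{2} \cdot 5 = -49 - \frac{5}{2} = - \frac{103}{2} \approx -51.5$)
$u{\left(-2 \right)} B f = \left(-2\right) \left(- \frac{103}{2}\right) \frac{169}{1240} = 103 \cdot \frac{169}{1240} = \frac{17407}{1240}$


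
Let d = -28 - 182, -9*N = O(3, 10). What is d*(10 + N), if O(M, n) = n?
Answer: -5600/3 ≈ -1866.7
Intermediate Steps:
N = -10/9 (N = -1/9*10 = -10/9 ≈ -1.1111)
d = -210
d*(10 + N) = -210*(10 - 10/9) = -210*80/9 = -5600/3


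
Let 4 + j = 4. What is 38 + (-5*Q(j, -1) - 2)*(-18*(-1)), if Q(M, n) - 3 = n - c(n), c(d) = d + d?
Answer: -358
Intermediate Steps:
j = 0 (j = -4 + 4 = 0)
c(d) = 2*d
Q(M, n) = 3 - n (Q(M, n) = 3 + (n - 2*n) = 3 - n)
38 + (-5*Q(j, -1) - 2)*(-18*(-1)) = 38 + (-5*(3 - 1*(-1)) - 2)*(-18*(-1)) = 38 + (-5*(3 + 1) - 2)*18 = 38 + (-5*4 - 2)*18 = 38 + (-20 - 2)*18 = 38 - 22*18 = 38 - 396 = -358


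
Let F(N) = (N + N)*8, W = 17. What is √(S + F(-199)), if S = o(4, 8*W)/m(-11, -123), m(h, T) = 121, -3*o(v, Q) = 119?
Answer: I*√3467733/33 ≈ 56.43*I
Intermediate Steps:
o(v, Q) = -119/3 (o(v, Q) = -⅓*119 = -119/3)
F(N) = 16*N (F(N) = (2*N)*8 = 16*N)
S = -119/363 (S = -119/3/121 = -119/3*1/121 = -119/363 ≈ -0.32782)
√(S + F(-199)) = √(-119/363 + 16*(-199)) = √(-119/363 - 3184) = √(-1155911/363) = I*√3467733/33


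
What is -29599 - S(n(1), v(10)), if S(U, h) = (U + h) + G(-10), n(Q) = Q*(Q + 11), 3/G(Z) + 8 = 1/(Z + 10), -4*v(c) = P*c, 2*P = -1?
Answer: -118449/4 ≈ -29612.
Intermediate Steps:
P = -½ (P = (½)*(-1) = -½ ≈ -0.50000)
v(c) = c/8 (v(c) = -(-1)*c/8 = c/8)
G(Z) = 3/(-8 + 1/(10 + Z)) (G(Z) = 3/(-8 + 1/(Z + 10)) = 3/(-8 + 1/(10 + Z)))
n(Q) = Q*(11 + Q)
S(U, h) = U + h (S(U, h) = (U + h) + 3*(-10 - 1*(-10))/(79 + 8*(-10)) = (U + h) + 3*(-10 + 10)/(79 - 80) = (U + h) + 3*0/(-1) = (U + h) + 3*(-1)*0 = (U + h) + 0 = U + h)
-29599 - S(n(1), v(10)) = -29599 - (1*(11 + 1) + (⅛)*10) = -29599 - (1*12 + 5/4) = -29599 - (12 + 5/4) = -29599 - 1*53/4 = -29599 - 53/4 = -118449/4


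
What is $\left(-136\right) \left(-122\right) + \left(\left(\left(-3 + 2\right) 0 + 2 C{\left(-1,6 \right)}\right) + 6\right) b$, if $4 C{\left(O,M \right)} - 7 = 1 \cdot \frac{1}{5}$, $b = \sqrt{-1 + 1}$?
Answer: $16592$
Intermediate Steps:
$b = 0$ ($b = \sqrt{0} = 0$)
$C{\left(O,M \right)} = \frac{9}{5}$ ($C{\left(O,M \right)} = \frac{7}{4} + \frac{1 \cdot \frac{1}{5}}{4} = \frac{7}{4} + \frac{1}{4} \cdot \frac{1}{5} = \frac{7}{4} + \frac{1}{20} = \frac{9}{5}$)
$\left(-136\right) \left(-122\right) + \left(\left(\left(-3 + 2\right) 0 + 2 C{\left(-1,6 \right)}\right) + 6\right) b = \left(-136\right) \left(-122\right) + \left(\left(\left(-3 + 2\right) 0 + 2 \cdot \frac{9}{5}\right) + 6\right) 0 = 16592 + \left(\left(\left(-1\right) 0 + \frac{18}{5}\right) + 6\right) 0 = 16592 + \left(\left(0 + \frac{18}{5}\right) + 6\right) 0 = 16592 + \left(\frac{18}{5} + 6\right) 0 = 16592 + \frac{48}{5} \cdot 0 = 16592 + 0 = 16592$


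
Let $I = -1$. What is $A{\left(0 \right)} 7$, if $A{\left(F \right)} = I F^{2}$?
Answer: $0$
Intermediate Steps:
$A{\left(F \right)} = - F^{2}$
$A{\left(0 \right)} 7 = - 0^{2} \cdot 7 = \left(-1\right) 0 \cdot 7 = 0 \cdot 7 = 0$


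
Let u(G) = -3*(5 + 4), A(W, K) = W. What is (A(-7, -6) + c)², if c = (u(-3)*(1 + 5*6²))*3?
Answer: 215150224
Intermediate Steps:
u(G) = -27 (u(G) = -3*9 = -27)
c = -14661 (c = -27*(1 + 5*6²)*3 = -27*(1 + 5*36)*3 = -27*(1 + 180)*3 = -27*181*3 = -4887*3 = -14661)
(A(-7, -6) + c)² = (-7 - 14661)² = (-14668)² = 215150224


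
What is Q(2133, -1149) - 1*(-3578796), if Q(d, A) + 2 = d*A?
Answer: 1127977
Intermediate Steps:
Q(d, A) = -2 + A*d (Q(d, A) = -2 + d*A = -2 + A*d)
Q(2133, -1149) - 1*(-3578796) = (-2 - 1149*2133) - 1*(-3578796) = (-2 - 2450817) + 3578796 = -2450819 + 3578796 = 1127977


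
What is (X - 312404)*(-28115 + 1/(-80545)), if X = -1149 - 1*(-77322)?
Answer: 534950456274156/80545 ≈ 6.6416e+9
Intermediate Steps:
X = 76173 (X = -1149 + 77322 = 76173)
(X - 312404)*(-28115 + 1/(-80545)) = (76173 - 312404)*(-28115 + 1/(-80545)) = -236231*(-28115 - 1/80545) = -236231*(-2264522676/80545) = 534950456274156/80545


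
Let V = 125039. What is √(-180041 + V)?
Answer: I*√55002 ≈ 234.53*I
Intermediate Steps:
√(-180041 + V) = √(-180041 + 125039) = √(-55002) = I*√55002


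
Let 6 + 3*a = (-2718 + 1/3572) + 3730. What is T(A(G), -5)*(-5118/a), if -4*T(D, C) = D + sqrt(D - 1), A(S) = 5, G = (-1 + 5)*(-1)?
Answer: 31992618/1197811 ≈ 26.709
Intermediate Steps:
G = -4 (G = 4*(-1) = -4)
T(D, C) = -D/4 - sqrt(-1 + D)/4 (T(D, C) = -(D + sqrt(D - 1))/4 = -(D + sqrt(-1 + D))/4 = -D/4 - sqrt(-1 + D)/4)
a = 1197811/3572 (a = -2 + ((-2718 + 1/3572) + 3730)/3 = -2 + (-9708695/3572 + 3730)/3 = -2 + (1/3)*(3614865/3572) = -2 + 1204955/3572 = 1197811/3572 ≈ 335.33)
T(A(G), -5)*(-5118/a) = (-1/4*5 - sqrt(-1 + 5)/4)*(-5118/1197811/3572) = (-5/4 - sqrt(4)/4)*(-5118*3572/1197811) = (-5/4 - 1/4*2)*(-18281496/1197811) = (-5/4 - 1/2)*(-18281496/1197811) = -7/4*(-18281496/1197811) = 31992618/1197811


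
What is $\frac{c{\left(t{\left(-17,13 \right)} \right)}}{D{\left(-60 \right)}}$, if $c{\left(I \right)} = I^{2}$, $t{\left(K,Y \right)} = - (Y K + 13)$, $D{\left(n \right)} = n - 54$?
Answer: $- \frac{21632}{57} \approx -379.51$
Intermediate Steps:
$D{\left(n \right)} = -54 + n$
$t{\left(K,Y \right)} = -13 - K Y$ ($t{\left(K,Y \right)} = - (K Y + 13) = - (13 + K Y) = -13 - K Y$)
$\frac{c{\left(t{\left(-17,13 \right)} \right)}}{D{\left(-60 \right)}} = \frac{\left(-13 - \left(-17\right) 13\right)^{2}}{-54 - 60} = \frac{\left(-13 + 221\right)^{2}}{-114} = 208^{2} \left(- \frac{1}{114}\right) = 43264 \left(- \frac{1}{114}\right) = - \frac{21632}{57}$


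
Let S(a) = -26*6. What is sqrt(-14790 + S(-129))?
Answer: I*sqrt(14946) ≈ 122.25*I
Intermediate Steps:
S(a) = -156
sqrt(-14790 + S(-129)) = sqrt(-14790 - 156) = sqrt(-14946) = I*sqrt(14946)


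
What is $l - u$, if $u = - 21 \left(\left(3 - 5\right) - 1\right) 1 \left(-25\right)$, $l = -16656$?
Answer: $-15081$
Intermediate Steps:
$u = -1575$ ($u = - 21 \left(\left(3 - 5\right) - 1\right) 1 \left(-25\right) = - 21 \left(-2 - 1\right) 1 \left(-25\right) = - 21 \left(\left(-3\right) 1\right) \left(-25\right) = \left(-21\right) \left(-3\right) \left(-25\right) = 63 \left(-25\right) = -1575$)
$l - u = -16656 - -1575 = -16656 + 1575 = -15081$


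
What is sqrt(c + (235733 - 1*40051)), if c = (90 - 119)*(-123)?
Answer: sqrt(199249) ≈ 446.37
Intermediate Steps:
c = 3567 (c = -29*(-123) = 3567)
sqrt(c + (235733 - 1*40051)) = sqrt(3567 + (235733 - 1*40051)) = sqrt(3567 + (235733 - 40051)) = sqrt(3567 + 195682) = sqrt(199249)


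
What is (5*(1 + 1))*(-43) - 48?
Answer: -478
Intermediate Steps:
(5*(1 + 1))*(-43) - 48 = (5*2)*(-43) - 48 = 10*(-43) - 48 = -430 - 48 = -478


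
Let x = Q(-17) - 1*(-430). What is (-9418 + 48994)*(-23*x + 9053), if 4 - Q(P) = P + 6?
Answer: -46778832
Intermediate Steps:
Q(P) = -2 - P (Q(P) = 4 - (P + 6) = 4 - (6 + P) = 4 + (-6 - P) = -2 - P)
x = 445 (x = (-2 - 1*(-17)) - 1*(-430) = (-2 + 17) + 430 = 15 + 430 = 445)
(-9418 + 48994)*(-23*x + 9053) = (-9418 + 48994)*(-23*445 + 9053) = 39576*(-10235 + 9053) = 39576*(-1182) = -46778832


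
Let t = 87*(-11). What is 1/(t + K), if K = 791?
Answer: -1/166 ≈ -0.0060241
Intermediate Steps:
t = -957
1/(t + K) = 1/(-957 + 791) = 1/(-166) = -1/166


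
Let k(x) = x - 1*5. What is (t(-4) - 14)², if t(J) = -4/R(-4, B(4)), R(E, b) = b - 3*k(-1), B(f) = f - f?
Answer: 16384/81 ≈ 202.27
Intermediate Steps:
k(x) = -5 + x (k(x) = x - 5 = -5 + x)
B(f) = 0
R(E, b) = 18 + b (R(E, b) = b - 3*(-5 - 1) = b - 3*(-6) = b + 18 = 18 + b)
t(J) = -2/9 (t(J) = -4/(18 + 0) = -4/18 = -4*1/18 = -2/9)
(t(-4) - 14)² = (-2/9 - 14)² = (-128/9)² = 16384/81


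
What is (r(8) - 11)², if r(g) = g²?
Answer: 2809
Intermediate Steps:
(r(8) - 11)² = (8² - 11)² = (64 - 11)² = 53² = 2809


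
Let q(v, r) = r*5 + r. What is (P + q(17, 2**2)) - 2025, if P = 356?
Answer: -1645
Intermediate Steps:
q(v, r) = 6*r (q(v, r) = 5*r + r = 6*r)
(P + q(17, 2**2)) - 2025 = (356 + 6*2**2) - 2025 = (356 + 6*4) - 2025 = (356 + 24) - 2025 = 380 - 2025 = -1645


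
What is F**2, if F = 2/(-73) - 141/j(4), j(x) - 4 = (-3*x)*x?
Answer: 104142025/10316944 ≈ 10.094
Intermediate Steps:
j(x) = 4 - 3*x**2 (j(x) = 4 + (-3*x)*x = 4 - 3*x**2)
F = 10205/3212 (F = 2/(-73) - 141/(4 - 3*4**2) = 2*(-1/73) - 141/(4 - 3*16) = -2/73 - 141/(4 - 48) = -2/73 - 141/(-44) = -2/73 - 141*(-1/44) = -2/73 + 141/44 = 10205/3212 ≈ 3.1771)
F**2 = (10205/3212)**2 = 104142025/10316944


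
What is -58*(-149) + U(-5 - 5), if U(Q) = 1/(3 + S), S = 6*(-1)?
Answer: 25925/3 ≈ 8641.7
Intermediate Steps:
S = -6
U(Q) = -⅓ (U(Q) = 1/(3 - 6) = 1/(-3) = -⅓)
-58*(-149) + U(-5 - 5) = -58*(-149) - ⅓ = 8642 - ⅓ = 25925/3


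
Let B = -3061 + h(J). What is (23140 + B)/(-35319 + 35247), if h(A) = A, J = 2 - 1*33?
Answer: -2506/9 ≈ -278.44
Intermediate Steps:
J = -31 (J = 2 - 33 = -31)
B = -3092 (B = -3061 - 31 = -3092)
(23140 + B)/(-35319 + 35247) = (23140 - 3092)/(-35319 + 35247) = 20048/(-72) = 20048*(-1/72) = -2506/9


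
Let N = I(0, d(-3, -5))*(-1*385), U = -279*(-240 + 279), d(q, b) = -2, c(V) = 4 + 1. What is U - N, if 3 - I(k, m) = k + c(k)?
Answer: -11651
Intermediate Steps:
c(V) = 5
I(k, m) = -2 - k (I(k, m) = 3 - (k + 5) = 3 - (5 + k) = 3 + (-5 - k) = -2 - k)
U = -10881 (U = -279*39 = -10881)
N = 770 (N = (-2 - 1*0)*(-1*385) = (-2 + 0)*(-385) = -2*(-385) = 770)
U - N = -10881 - 1*770 = -10881 - 770 = -11651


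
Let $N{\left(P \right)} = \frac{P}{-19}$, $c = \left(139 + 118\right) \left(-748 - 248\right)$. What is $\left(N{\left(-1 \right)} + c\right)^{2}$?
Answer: $\frac{23653311260089}{361} \approx 6.5522 \cdot 10^{10}$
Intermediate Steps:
$c = -255972$ ($c = 257 \left(-996\right) = -255972$)
$N{\left(P \right)} = - \frac{P}{19}$ ($N{\left(P \right)} = P \left(- \frac{1}{19}\right) = - \frac{P}{19}$)
$\left(N{\left(-1 \right)} + c\right)^{2} = \left(\left(- \frac{1}{19}\right) \left(-1\right) - 255972\right)^{2} = \left(\frac{1}{19} - 255972\right)^{2} = \left(- \frac{4863467}{19}\right)^{2} = \frac{23653311260089}{361}$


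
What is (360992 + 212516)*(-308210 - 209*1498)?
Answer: -356315932336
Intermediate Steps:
(360992 + 212516)*(-308210 - 209*1498) = 573508*(-308210 - 313082) = 573508*(-621292) = -356315932336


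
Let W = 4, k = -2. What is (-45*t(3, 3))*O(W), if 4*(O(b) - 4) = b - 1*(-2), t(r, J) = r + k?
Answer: -495/2 ≈ -247.50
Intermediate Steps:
t(r, J) = -2 + r (t(r, J) = r - 2 = -2 + r)
O(b) = 9/2 + b/4 (O(b) = 4 + (b - 1*(-2))/4 = 4 + (b + 2)/4 = 4 + (2 + b)/4 = 4 + (½ + b/4) = 9/2 + b/4)
(-45*t(3, 3))*O(W) = (-45*(-2 + 3))*(9/2 + (¼)*4) = (-45*1)*(9/2 + 1) = -45*11/2 = -495/2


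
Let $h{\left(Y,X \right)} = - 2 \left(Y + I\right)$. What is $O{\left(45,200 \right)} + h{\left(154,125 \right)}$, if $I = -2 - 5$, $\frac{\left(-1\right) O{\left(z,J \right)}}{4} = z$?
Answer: $-474$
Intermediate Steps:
$O{\left(z,J \right)} = - 4 z$
$I = -7$ ($I = -2 - 5 = -7$)
$h{\left(Y,X \right)} = 14 - 2 Y$ ($h{\left(Y,X \right)} = - 2 \left(Y - 7\right) = - 2 \left(-7 + Y\right) = 14 - 2 Y$)
$O{\left(45,200 \right)} + h{\left(154,125 \right)} = \left(-4\right) 45 + \left(14 - 308\right) = -180 + \left(14 - 308\right) = -180 - 294 = -474$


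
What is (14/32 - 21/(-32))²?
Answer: 1225/1024 ≈ 1.1963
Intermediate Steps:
(14/32 - 21/(-32))² = (14*(1/32) - 21*(-1/32))² = (7/16 + 21/32)² = (35/32)² = 1225/1024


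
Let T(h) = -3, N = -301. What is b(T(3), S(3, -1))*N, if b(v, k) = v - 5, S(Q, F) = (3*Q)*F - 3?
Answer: 2408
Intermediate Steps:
S(Q, F) = -3 + 3*F*Q (S(Q, F) = 3*F*Q - 3 = -3 + 3*F*Q)
b(v, k) = -5 + v
b(T(3), S(3, -1))*N = (-5 - 3)*(-301) = -8*(-301) = 2408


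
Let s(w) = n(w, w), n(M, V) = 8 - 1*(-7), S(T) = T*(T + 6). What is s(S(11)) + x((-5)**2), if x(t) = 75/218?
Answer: 3345/218 ≈ 15.344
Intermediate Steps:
x(t) = 75/218 (x(t) = 75*(1/218) = 75/218)
S(T) = T*(6 + T)
n(M, V) = 15 (n(M, V) = 8 + 7 = 15)
s(w) = 15
s(S(11)) + x((-5)**2) = 15 + 75/218 = 3345/218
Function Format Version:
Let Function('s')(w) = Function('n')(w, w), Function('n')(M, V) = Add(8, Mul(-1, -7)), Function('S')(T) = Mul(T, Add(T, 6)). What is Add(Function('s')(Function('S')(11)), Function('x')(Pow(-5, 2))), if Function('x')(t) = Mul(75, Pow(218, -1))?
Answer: Rational(3345, 218) ≈ 15.344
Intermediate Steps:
Function('x')(t) = Rational(75, 218) (Function('x')(t) = Mul(75, Rational(1, 218)) = Rational(75, 218))
Function('S')(T) = Mul(T, Add(6, T))
Function('n')(M, V) = 15 (Function('n')(M, V) = Add(8, 7) = 15)
Function('s')(w) = 15
Add(Function('s')(Function('S')(11)), Function('x')(Pow(-5, 2))) = Add(15, Rational(75, 218)) = Rational(3345, 218)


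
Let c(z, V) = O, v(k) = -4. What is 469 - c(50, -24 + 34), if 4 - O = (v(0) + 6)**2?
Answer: 469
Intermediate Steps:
O = 0 (O = 4 - (-4 + 6)**2 = 4 - 1*2**2 = 4 - 1*4 = 4 - 4 = 0)
c(z, V) = 0
469 - c(50, -24 + 34) = 469 - 1*0 = 469 + 0 = 469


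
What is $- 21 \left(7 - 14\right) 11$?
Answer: $1617$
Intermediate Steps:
$- 21 \left(7 - 14\right) 11 = \left(-21\right) \left(-7\right) 11 = 147 \cdot 11 = 1617$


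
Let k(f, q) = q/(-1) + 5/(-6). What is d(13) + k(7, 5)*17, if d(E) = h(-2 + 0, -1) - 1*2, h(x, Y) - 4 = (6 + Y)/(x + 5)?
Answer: -191/2 ≈ -95.500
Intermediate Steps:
h(x, Y) = 4 + (6 + Y)/(5 + x) (h(x, Y) = 4 + (6 + Y)/(x + 5) = 4 + (6 + Y)/(5 + x))
d(E) = 11/3 (d(E) = (26 - 1 + 4*(-2 + 0))/(5 + (-2 + 0)) - 1*2 = (26 - 1 + 4*(-2))/(5 - 2) - 2 = (26 - 1 - 8)/3 - 2 = (1/3)*17 - 2 = 17/3 - 2 = 11/3)
k(f, q) = -5/6 - q (k(f, q) = q*(-1) + 5*(-1/6) = -q - 5/6 = -5/6 - q)
d(13) + k(7, 5)*17 = 11/3 + (-5/6 - 1*5)*17 = 11/3 + (-5/6 - 5)*17 = 11/3 - 35/6*17 = 11/3 - 595/6 = -191/2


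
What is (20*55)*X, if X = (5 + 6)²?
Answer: 133100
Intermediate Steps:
X = 121 (X = 11² = 121)
(20*55)*X = (20*55)*121 = 1100*121 = 133100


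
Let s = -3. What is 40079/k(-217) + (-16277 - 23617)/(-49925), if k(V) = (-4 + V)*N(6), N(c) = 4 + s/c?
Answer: -303090164/5941075 ≈ -51.016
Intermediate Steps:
N(c) = 4 - 3/c
k(V) = -14 + 7*V/2 (k(V) = (-4 + V)*(4 - 3/6) = (-4 + V)*(4 - 3*1/6) = (-4 + V)*(4 - 1/2) = (-4 + V)*(7/2) = -14 + 7*V/2)
40079/k(-217) + (-16277 - 23617)/(-49925) = 40079/(-14 + (7/2)*(-217)) + (-16277 - 23617)/(-49925) = 40079/(-14 - 1519/2) - 39894*(-1/49925) = 40079/(-1547/2) + 39894/49925 = 40079*(-2/1547) + 39894/49925 = -6166/119 + 39894/49925 = -303090164/5941075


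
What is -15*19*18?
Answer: -5130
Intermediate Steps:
-15*19*18 = -285*18 = -5130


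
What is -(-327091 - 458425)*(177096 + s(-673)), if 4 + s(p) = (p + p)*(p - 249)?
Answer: 1113943381664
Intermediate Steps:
s(p) = -4 + 2*p*(-249 + p) (s(p) = -4 + (p + p)*(p - 249) = -4 + (2*p)*(-249 + p) = -4 + 2*p*(-249 + p))
-(-327091 - 458425)*(177096 + s(-673)) = -(-327091 - 458425)*(177096 + (-4 - 498*(-673) + 2*(-673)**2)) = -(-785516)*(177096 + (-4 + 335154 + 2*452929)) = -(-785516)*(177096 + (-4 + 335154 + 905858)) = -(-785516)*(177096 + 1241008) = -(-785516)*1418104 = -1*(-1113943381664) = 1113943381664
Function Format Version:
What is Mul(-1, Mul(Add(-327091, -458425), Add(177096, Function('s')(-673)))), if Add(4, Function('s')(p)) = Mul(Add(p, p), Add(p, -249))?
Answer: 1113943381664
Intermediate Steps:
Function('s')(p) = Add(-4, Mul(2, p, Add(-249, p))) (Function('s')(p) = Add(-4, Mul(Add(p, p), Add(p, -249))) = Add(-4, Mul(Mul(2, p), Add(-249, p))) = Add(-4, Mul(2, p, Add(-249, p))))
Mul(-1, Mul(Add(-327091, -458425), Add(177096, Function('s')(-673)))) = Mul(-1, Mul(Add(-327091, -458425), Add(177096, Add(-4, Mul(-498, -673), Mul(2, Pow(-673, 2)))))) = Mul(-1, Mul(-785516, Add(177096, Add(-4, 335154, Mul(2, 452929))))) = Mul(-1, Mul(-785516, Add(177096, Add(-4, 335154, 905858)))) = Mul(-1, Mul(-785516, Add(177096, 1241008))) = Mul(-1, Mul(-785516, 1418104)) = Mul(-1, -1113943381664) = 1113943381664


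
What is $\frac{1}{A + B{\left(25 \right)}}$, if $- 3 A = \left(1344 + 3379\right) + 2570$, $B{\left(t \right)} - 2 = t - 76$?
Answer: $- \frac{1}{2480} \approx -0.00040323$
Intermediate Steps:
$B{\left(t \right)} = -74 + t$ ($B{\left(t \right)} = 2 + \left(t - 76\right) = 2 + \left(-76 + t\right) = -74 + t$)
$A = -2431$ ($A = - \frac{\left(1344 + 3379\right) + 2570}{3} = - \frac{4723 + 2570}{3} = \left(- \frac{1}{3}\right) 7293 = -2431$)
$\frac{1}{A + B{\left(25 \right)}} = \frac{1}{-2431 + \left(-74 + 25\right)} = \frac{1}{-2431 - 49} = \frac{1}{-2480} = - \frac{1}{2480}$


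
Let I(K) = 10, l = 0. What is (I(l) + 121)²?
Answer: 17161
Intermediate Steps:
(I(l) + 121)² = (10 + 121)² = 131² = 17161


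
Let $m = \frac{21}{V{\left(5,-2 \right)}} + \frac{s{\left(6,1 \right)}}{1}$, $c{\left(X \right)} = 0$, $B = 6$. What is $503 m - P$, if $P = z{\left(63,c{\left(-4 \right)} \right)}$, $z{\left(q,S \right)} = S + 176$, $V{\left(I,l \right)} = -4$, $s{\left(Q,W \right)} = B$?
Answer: $\frac{805}{4} \approx 201.25$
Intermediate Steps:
$s{\left(Q,W \right)} = 6$
$z{\left(q,S \right)} = 176 + S$
$P = 176$ ($P = 176 + 0 = 176$)
$m = \frac{3}{4}$ ($m = \frac{21}{-4} + \frac{6}{1} = 21 \left(- \frac{1}{4}\right) + 6 \cdot 1 = - \frac{21}{4} + 6 = \frac{3}{4} \approx 0.75$)
$503 m - P = 503 \cdot \frac{3}{4} - 176 = \frac{1509}{4} - 176 = \frac{805}{4}$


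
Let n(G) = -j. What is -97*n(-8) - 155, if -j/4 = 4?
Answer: -1707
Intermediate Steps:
j = -16 (j = -4*4 = -16)
n(G) = 16 (n(G) = -1*(-16) = 16)
-97*n(-8) - 155 = -97*16 - 155 = -1552 - 155 = -1707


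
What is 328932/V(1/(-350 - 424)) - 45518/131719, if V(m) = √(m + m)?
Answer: -45518/131719 - 986796*I*√43 ≈ -0.34557 - 6.4709e+6*I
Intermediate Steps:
V(m) = √2*√m (V(m) = √(2*m) = √2*√m)
328932/V(1/(-350 - 424)) - 45518/131719 = 328932/((√2*√(1/(-350 - 424)))) - 45518/131719 = 328932/((√2*√(1/(-774)))) - 45518*1/131719 = 328932/((√2*√(-1/774))) - 45518/131719 = 328932/((√2*(I*√86/258))) - 45518/131719 = 328932/((I*√43/129)) - 45518/131719 = 328932*(-3*I*√43) - 45518/131719 = -986796*I*√43 - 45518/131719 = -45518/131719 - 986796*I*√43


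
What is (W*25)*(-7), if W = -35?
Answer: 6125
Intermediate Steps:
(W*25)*(-7) = -35*25*(-7) = -875*(-7) = 6125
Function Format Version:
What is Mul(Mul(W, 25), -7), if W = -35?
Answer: 6125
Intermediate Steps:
Mul(Mul(W, 25), -7) = Mul(Mul(-35, 25), -7) = Mul(-875, -7) = 6125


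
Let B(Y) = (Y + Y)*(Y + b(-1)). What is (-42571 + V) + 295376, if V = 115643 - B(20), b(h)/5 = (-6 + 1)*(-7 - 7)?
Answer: 353648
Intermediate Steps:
b(h) = 350 (b(h) = 5*((-6 + 1)*(-7 - 7)) = 5*(-5*(-14)) = 5*70 = 350)
B(Y) = 2*Y*(350 + Y) (B(Y) = (Y + Y)*(Y + 350) = (2*Y)*(350 + Y) = 2*Y*(350 + Y))
V = 100843 (V = 115643 - 2*20*(350 + 20) = 115643 - 2*20*370 = 115643 - 1*14800 = 115643 - 14800 = 100843)
(-42571 + V) + 295376 = (-42571 + 100843) + 295376 = 58272 + 295376 = 353648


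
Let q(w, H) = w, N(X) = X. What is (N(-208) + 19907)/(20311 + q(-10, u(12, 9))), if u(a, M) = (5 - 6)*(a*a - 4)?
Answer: 19699/20301 ≈ 0.97035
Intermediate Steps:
u(a, M) = 4 - a² (u(a, M) = -(a² - 4) = -(-4 + a²) = 4 - a²)
(N(-208) + 19907)/(20311 + q(-10, u(12, 9))) = (-208 + 19907)/(20311 - 10) = 19699/20301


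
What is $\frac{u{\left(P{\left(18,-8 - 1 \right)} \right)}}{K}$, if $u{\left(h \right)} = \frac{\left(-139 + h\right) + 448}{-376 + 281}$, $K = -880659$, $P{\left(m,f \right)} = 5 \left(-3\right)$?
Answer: $\frac{98}{27887535} \approx 3.5141 \cdot 10^{-6}$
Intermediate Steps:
$P{\left(m,f \right)} = -15$
$u{\left(h \right)} = - \frac{309}{95} - \frac{h}{95}$ ($u{\left(h \right)} = \frac{309 + h}{-95} = \left(309 + h\right) \left(- \frac{1}{95}\right) = - \frac{309}{95} - \frac{h}{95}$)
$\frac{u{\left(P{\left(18,-8 - 1 \right)} \right)}}{K} = \frac{- \frac{309}{95} - - \frac{3}{19}}{-880659} = \left(- \frac{309}{95} + \frac{3}{19}\right) \left(- \frac{1}{880659}\right) = \left(- \frac{294}{95}\right) \left(- \frac{1}{880659}\right) = \frac{98}{27887535}$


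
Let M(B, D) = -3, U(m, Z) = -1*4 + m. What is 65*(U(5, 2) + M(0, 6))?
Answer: -130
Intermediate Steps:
U(m, Z) = -4 + m
65*(U(5, 2) + M(0, 6)) = 65*((-4 + 5) - 3) = 65*(1 - 3) = 65*(-2) = -130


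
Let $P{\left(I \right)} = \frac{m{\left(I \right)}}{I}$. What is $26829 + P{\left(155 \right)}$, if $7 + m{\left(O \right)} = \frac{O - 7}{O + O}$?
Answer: $\frac{644565714}{24025} \approx 26829.0$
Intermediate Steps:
$m{\left(O \right)} = -7 + \frac{-7 + O}{2 O}$ ($m{\left(O \right)} = -7 + \frac{O - 7}{O + O} = -7 + \frac{-7 + O}{2 O}$)
$P{\left(I \right)} = \frac{-7 - 13 I}{2 I^{2}}$ ($P{\left(I \right)} = \frac{\frac{1}{2} \frac{1}{I} \left(-7 - 13 I\right)}{I} = \frac{-7 - 13 I}{2 I^{2}}$)
$26829 + P{\left(155 \right)} = 26829 + \frac{-7 - 2015}{2 \cdot 24025} = 26829 + \frac{1}{2} \cdot \frac{1}{24025} \left(-7 - 2015\right) = 26829 + \frac{1}{2} \cdot \frac{1}{24025} \left(-2022\right) = 26829 - \frac{1011}{24025} = \frac{644565714}{24025}$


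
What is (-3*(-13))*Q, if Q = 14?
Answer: 546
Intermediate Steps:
(-3*(-13))*Q = -3*(-13)*14 = 39*14 = 546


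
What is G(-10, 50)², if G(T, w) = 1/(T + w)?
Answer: 1/1600 ≈ 0.00062500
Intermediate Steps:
G(-10, 50)² = (1/(-10 + 50))² = (1/40)² = 1/1600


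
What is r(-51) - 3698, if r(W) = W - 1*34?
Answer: -3783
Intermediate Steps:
r(W) = -34 + W (r(W) = W - 34 = -34 + W)
r(-51) - 3698 = (-34 - 51) - 3698 = -85 - 3698 = -3783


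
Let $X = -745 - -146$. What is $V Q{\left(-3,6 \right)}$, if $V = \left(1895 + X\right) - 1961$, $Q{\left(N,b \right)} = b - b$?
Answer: $0$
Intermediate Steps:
$X = -599$ ($X = -745 + 146 = -599$)
$Q{\left(N,b \right)} = 0$
$V = -665$ ($V = \left(1895 - 599\right) - 1961 = 1296 - 1961 = -665$)
$V Q{\left(-3,6 \right)} = \left(-665\right) 0 = 0$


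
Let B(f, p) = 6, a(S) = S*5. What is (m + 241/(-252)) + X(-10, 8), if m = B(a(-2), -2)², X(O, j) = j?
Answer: 10847/252 ≈ 43.044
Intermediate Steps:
a(S) = 5*S
m = 36 (m = 6² = 36)
(m + 241/(-252)) + X(-10, 8) = (36 + 241/(-252)) + 8 = (36 + 241*(-1/252)) + 8 = (36 - 241/252) + 8 = 8831/252 + 8 = 10847/252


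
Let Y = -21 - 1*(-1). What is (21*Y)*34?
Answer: -14280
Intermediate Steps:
Y = -20 (Y = -21 + 1 = -20)
(21*Y)*34 = (21*(-20))*34 = -420*34 = -14280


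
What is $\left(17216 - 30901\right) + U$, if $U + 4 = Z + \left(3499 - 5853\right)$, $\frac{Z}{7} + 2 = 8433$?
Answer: $42974$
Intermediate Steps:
$Z = 59017$ ($Z = -14 + 7 \cdot 8433 = -14 + 59031 = 59017$)
$U = 56659$ ($U = -4 + \left(59017 + \left(3499 - 5853\right)\right) = -4 + \left(59017 - 2354\right) = -4 + 56663 = 56659$)
$\left(17216 - 30901\right) + U = \left(17216 - 30901\right) + 56659 = -13685 + 56659 = 42974$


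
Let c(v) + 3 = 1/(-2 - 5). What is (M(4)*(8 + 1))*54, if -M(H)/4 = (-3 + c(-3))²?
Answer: -3594456/49 ≈ -73356.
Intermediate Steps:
c(v) = -22/7 (c(v) = -3 + 1/(-2 - 5) = -3 + 1/(-7) = -3 - ⅐ = -22/7)
M(H) = -7396/49 (M(H) = -4*(-3 - 22/7)² = -4*(-43/7)² = -4*1849/49 = -7396/49)
(M(4)*(8 + 1))*54 = -7396*(8 + 1)/49*54 = -7396/49*9*54 = -66564/49*54 = -3594456/49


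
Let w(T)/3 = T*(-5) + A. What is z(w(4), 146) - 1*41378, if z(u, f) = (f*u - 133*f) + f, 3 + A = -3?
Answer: -72038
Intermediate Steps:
A = -6 (A = -3 - 3 = -6)
w(T) = -18 - 15*T (w(T) = 3*(T*(-5) - 6) = 3*(-5*T - 6) = 3*(-6 - 5*T) = -18 - 15*T)
z(u, f) = -132*f + f*u (z(u, f) = (-133*f + f*u) + f = -132*f + f*u)
z(w(4), 146) - 1*41378 = 146*(-132 + (-18 - 15*4)) - 1*41378 = 146*(-132 + (-18 - 60)) - 41378 = 146*(-132 - 78) - 41378 = 146*(-210) - 41378 = -30660 - 41378 = -72038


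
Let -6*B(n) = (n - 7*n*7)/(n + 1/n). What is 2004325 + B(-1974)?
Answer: 7810238301433/3896677 ≈ 2.0043e+6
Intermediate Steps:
B(n) = 8*n/(n + 1/n) (B(n) = -(n - 7*n*7)/(6*(n + 1/n)) = -(n - 49*n)/(6*(n + 1/n)) = -(-48*n)/(6*(n + 1/n)) = -(-8)*n/(n + 1/n) = 8*n/(n + 1/n))
2004325 + B(-1974) = 2004325 + 8*(-1974)²/(1 + (-1974)²) = 2004325 + 8*3896676/(1 + 3896676) = 2004325 + 8*3896676/3896677 = 2004325 + 8*3896676*(1/3896677) = 2004325 + 31173408/3896677 = 7810238301433/3896677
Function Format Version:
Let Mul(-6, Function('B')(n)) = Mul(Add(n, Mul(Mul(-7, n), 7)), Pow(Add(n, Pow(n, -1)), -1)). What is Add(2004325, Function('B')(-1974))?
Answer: Rational(7810238301433, 3896677) ≈ 2.0043e+6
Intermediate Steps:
Function('B')(n) = Mul(8, n, Pow(Add(n, Pow(n, -1)), -1)) (Function('B')(n) = Mul(Rational(-1, 6), Mul(Add(n, Mul(Mul(-7, n), 7)), Pow(Add(n, Pow(n, -1)), -1))) = Mul(Rational(-1, 6), Mul(Add(n, Mul(-49, n)), Pow(Add(n, Pow(n, -1)), -1))) = Mul(Rational(-1, 6), Mul(Mul(-48, n), Pow(Add(n, Pow(n, -1)), -1))) = Mul(Rational(-1, 6), Mul(-48, n, Pow(Add(n, Pow(n, -1)), -1))) = Mul(8, n, Pow(Add(n, Pow(n, -1)), -1)))
Add(2004325, Function('B')(-1974)) = Add(2004325, Mul(8, Pow(-1974, 2), Pow(Add(1, Pow(-1974, 2)), -1))) = Add(2004325, Mul(8, 3896676, Pow(Add(1, 3896676), -1))) = Add(2004325, Mul(8, 3896676, Pow(3896677, -1))) = Add(2004325, Mul(8, 3896676, Rational(1, 3896677))) = Add(2004325, Rational(31173408, 3896677)) = Rational(7810238301433, 3896677)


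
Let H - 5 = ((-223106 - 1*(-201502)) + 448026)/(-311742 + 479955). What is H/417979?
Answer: 1267487/70309501527 ≈ 1.8027e-5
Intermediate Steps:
H = 1267487/168213 (H = 5 + ((-223106 - 1*(-201502)) + 448026)/(-311742 + 479955) = 5 + ((-223106 + 201502) + 448026)/168213 = 5 + (-21604 + 448026)*(1/168213) = 5 + 426422*(1/168213) = 5 + 426422/168213 = 1267487/168213 ≈ 7.5350)
H/417979 = (1267487/168213)/417979 = (1267487/168213)*(1/417979) = 1267487/70309501527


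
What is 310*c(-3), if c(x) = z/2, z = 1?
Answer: 155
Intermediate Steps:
c(x) = 1/2
310*c(-3) = 310*(1/2) = 155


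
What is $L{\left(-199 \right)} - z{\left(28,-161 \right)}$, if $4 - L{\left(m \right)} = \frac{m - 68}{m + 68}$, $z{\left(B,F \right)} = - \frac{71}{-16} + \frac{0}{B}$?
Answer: $- \frac{5189}{2096} \approx -2.4757$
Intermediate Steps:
$z{\left(B,F \right)} = \frac{71}{16}$ ($z{\left(B,F \right)} = \left(-71\right) \left(- \frac{1}{16}\right) + 0 = \frac{71}{16} + 0 = \frac{71}{16}$)
$L{\left(m \right)} = 4 - \frac{-68 + m}{68 + m}$ ($L{\left(m \right)} = 4 - \frac{m - 68}{m + 68} = 4 - \frac{-68 + m}{68 + m}$)
$L{\left(-199 \right)} - z{\left(28,-161 \right)} = \frac{340 + 3 \left(-199\right)}{68 - 199} - \frac{71}{16} = \frac{340 - 597}{-131} - \frac{71}{16} = \left(- \frac{1}{131}\right) \left(-257\right) - \frac{71}{16} = \frac{257}{131} - \frac{71}{16} = - \frac{5189}{2096}$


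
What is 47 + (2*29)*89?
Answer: 5209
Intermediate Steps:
47 + (2*29)*89 = 47 + 58*89 = 47 + 5162 = 5209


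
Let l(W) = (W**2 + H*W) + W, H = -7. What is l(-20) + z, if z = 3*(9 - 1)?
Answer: 544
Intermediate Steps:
z = 24 (z = 3*8 = 24)
l(W) = W**2 - 6*W (l(W) = (W**2 - 7*W) + W = W**2 - 6*W)
l(-20) + z = -20*(-6 - 20) + 24 = -20*(-26) + 24 = 520 + 24 = 544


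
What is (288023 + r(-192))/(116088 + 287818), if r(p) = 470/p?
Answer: 27649973/38774976 ≈ 0.71309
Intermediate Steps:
(288023 + r(-192))/(116088 + 287818) = (288023 + 470/(-192))/(116088 + 287818) = (288023 + 470*(-1/192))/403906 = (288023 - 235/96)*(1/403906) = (27649973/96)*(1/403906) = 27649973/38774976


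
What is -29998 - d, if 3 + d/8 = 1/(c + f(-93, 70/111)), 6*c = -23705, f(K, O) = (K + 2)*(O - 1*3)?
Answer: -24855008530/829219 ≈ -29974.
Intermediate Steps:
f(K, O) = (-3 + O)*(2 + K) (f(K, O) = (2 + K)*(O - 3) = (2 + K)*(-3 + O) = (-3 + O)*(2 + K))
c = -23705/6 (c = (⅙)*(-23705) = -23705/6 ≈ -3950.8)
d = -19903032/829219 (d = -24 + 8/(-23705/6 + (-6 - 3*(-93) + 2*(70/111) - 6510/111)) = -24 + 8/(-23705/6 + (-6 + 279 + 2*(70*(1/111)) - 6510/111)) = -24 + 8/(-23705/6 + (-6 + 279 + 2*(70/111) - 93*70/111)) = -24 + 8/(-23705/6 + (-6 + 279 + 140/111 - 2170/37)) = -24 + 8/(-23705/6 + 23933/111) = -24 + 8/(-829219/222) = -24 + 8*(-222/829219) = -24 - 1776/829219 = -19903032/829219 ≈ -24.002)
-29998 - d = -29998 - 1*(-19903032/829219) = -29998 + 19903032/829219 = -24855008530/829219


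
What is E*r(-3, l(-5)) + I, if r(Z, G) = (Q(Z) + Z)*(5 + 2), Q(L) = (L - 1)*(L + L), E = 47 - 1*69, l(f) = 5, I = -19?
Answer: -3253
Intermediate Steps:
E = -22 (E = 47 - 69 = -22)
Q(L) = 2*L*(-1 + L) (Q(L) = (-1 + L)*(2*L) = 2*L*(-1 + L))
r(Z, G) = 7*Z + 14*Z*(-1 + Z) (r(Z, G) = (2*Z*(-1 + Z) + Z)*(5 + 2) = (Z + 2*Z*(-1 + Z))*7 = 7*Z + 14*Z*(-1 + Z))
E*r(-3, l(-5)) + I = -154*(-3)*(-1 + 2*(-3)) - 19 = -154*(-3)*(-1 - 6) - 19 = -154*(-3)*(-7) - 19 = -22*147 - 19 = -3234 - 19 = -3253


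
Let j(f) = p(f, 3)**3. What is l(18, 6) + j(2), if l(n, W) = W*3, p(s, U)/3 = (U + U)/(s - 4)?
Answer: -711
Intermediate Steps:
p(s, U) = 6*U/(-4 + s) (p(s, U) = 3*((U + U)/(s - 4)) = 3*((2*U)/(-4 + s)) = 3*(2*U/(-4 + s)) = 6*U/(-4 + s))
l(n, W) = 3*W
j(f) = 5832/(-4 + f)**3 (j(f) = (6*3/(-4 + f))**3 = (18/(-4 + f))**3 = 5832/(-4 + f)**3)
l(18, 6) + j(2) = 3*6 + 5832/(-4 + 2)**3 = 18 + 5832/(-2)**3 = 18 + 5832*(-1/8) = 18 - 729 = -711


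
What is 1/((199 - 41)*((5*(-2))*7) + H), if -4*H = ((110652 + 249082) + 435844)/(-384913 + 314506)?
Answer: -140814/1557005051 ≈ -9.0439e-5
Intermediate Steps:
H = 397789/140814 (H = -((110652 + 249082) + 435844)/(4*(-384913 + 314506)) = -(359734 + 435844)/(4*(-70407)) = -397789*(-1)/(2*70407) = -¼*(-795578/70407) = 397789/140814 ≈ 2.8249)
1/((199 - 41)*((5*(-2))*7) + H) = 1/((199 - 41)*((5*(-2))*7) + 397789/140814) = 1/(158*(-10*7) + 397789/140814) = 1/(158*(-70) + 397789/140814) = 1/(-11060 + 397789/140814) = 1/(-1557005051/140814) = -140814/1557005051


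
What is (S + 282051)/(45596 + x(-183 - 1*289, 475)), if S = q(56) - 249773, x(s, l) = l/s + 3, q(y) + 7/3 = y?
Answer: 45781640/64566759 ≈ 0.70906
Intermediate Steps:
q(y) = -7/3 + y
x(s, l) = 3 + l/s (x(s, l) = l/s + 3 = 3 + l/s)
S = -749158/3 (S = (-7/3 + 56) - 249773 = 161/3 - 249773 = -749158/3 ≈ -2.4972e+5)
(S + 282051)/(45596 + x(-183 - 1*289, 475)) = (-749158/3 + 282051)/(45596 + (3 + 475/(-183 - 1*289))) = 96995/(3*(45596 + (3 + 475/(-183 - 289)))) = 96995/(3*(45596 + (3 + 475/(-472)))) = 96995/(3*(45596 + (3 + 475*(-1/472)))) = 96995/(3*(45596 + (3 - 475/472))) = 96995/(3*(45596 + 941/472)) = 96995/(3*(21522253/472)) = (96995/3)*(472/21522253) = 45781640/64566759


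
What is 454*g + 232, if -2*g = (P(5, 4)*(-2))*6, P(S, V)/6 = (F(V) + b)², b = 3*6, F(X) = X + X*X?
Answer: 23600968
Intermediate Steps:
F(X) = X + X²
b = 18
P(S, V) = 6*(18 + V*(1 + V))² (P(S, V) = 6*(V*(1 + V) + 18)² = 6*(18 + V*(1 + V))²)
g = 51984 (g = -(6*(18 + 4*(1 + 4))²)*(-2)*6/2 = -(6*(18 + 4*5)²)*(-2)*6/2 = -(6*(18 + 20)²)*(-2)*6/2 = -(6*38²)*(-2)*6/2 = -(6*1444)*(-2)*6/2 = -8664*(-2)*6/2 = -(-8664)*6 = -½*(-103968) = 51984)
454*g + 232 = 454*51984 + 232 = 23600736 + 232 = 23600968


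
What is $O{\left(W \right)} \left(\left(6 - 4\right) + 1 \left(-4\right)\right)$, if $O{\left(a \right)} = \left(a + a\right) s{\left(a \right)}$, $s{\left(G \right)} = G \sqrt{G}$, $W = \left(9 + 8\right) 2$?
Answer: $- 4624 \sqrt{34} \approx -26962.0$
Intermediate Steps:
$W = 34$ ($W = 17 \cdot 2 = 34$)
$s{\left(G \right)} = G^{\frac{3}{2}}$
$O{\left(a \right)} = 2 a^{\frac{5}{2}}$ ($O{\left(a \right)} = \left(a + a\right) a^{\frac{3}{2}} = 2 a a^{\frac{3}{2}} = 2 a^{\frac{5}{2}}$)
$O{\left(W \right)} \left(\left(6 - 4\right) + 1 \left(-4\right)\right) = 2 \cdot 34^{\frac{5}{2}} \left(\left(6 - 4\right) + 1 \left(-4\right)\right) = 2 \cdot 1156 \sqrt{34} \left(2 - 4\right) = 2312 \sqrt{34} \left(-2\right) = - 4624 \sqrt{34}$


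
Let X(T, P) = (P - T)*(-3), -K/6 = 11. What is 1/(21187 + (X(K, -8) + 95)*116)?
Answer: 1/12023 ≈ 8.3174e-5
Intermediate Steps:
K = -66 (K = -6*11 = -66)
X(T, P) = -3*P + 3*T
1/(21187 + (X(K, -8) + 95)*116) = 1/(21187 + ((-3*(-8) + 3*(-66)) + 95)*116) = 1/(21187 + ((24 - 198) + 95)*116) = 1/(21187 + (-174 + 95)*116) = 1/(21187 - 79*116) = 1/(21187 - 9164) = 1/12023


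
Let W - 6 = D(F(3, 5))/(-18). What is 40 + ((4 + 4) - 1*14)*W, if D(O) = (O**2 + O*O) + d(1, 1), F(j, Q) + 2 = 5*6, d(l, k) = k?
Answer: 527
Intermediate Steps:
F(j, Q) = 28 (F(j, Q) = -2 + 5*6 = -2 + 30 = 28)
D(O) = 1 + 2*O**2 (D(O) = (O**2 + O*O) + 1 = (O**2 + O**2) + 1 = 2*O**2 + 1 = 1 + 2*O**2)
W = -487/6 (W = 6 + (1 + 2*28**2)/(-18) = 6 + (1 + 2*784)*(-1/18) = 6 + (1 + 1568)*(-1/18) = 6 + 1569*(-1/18) = 6 - 523/6 = -487/6 ≈ -81.167)
40 + ((4 + 4) - 1*14)*W = 40 + ((4 + 4) - 1*14)*(-487/6) = 40 + (8 - 14)*(-487/6) = 40 - 6*(-487/6) = 40 + 487 = 527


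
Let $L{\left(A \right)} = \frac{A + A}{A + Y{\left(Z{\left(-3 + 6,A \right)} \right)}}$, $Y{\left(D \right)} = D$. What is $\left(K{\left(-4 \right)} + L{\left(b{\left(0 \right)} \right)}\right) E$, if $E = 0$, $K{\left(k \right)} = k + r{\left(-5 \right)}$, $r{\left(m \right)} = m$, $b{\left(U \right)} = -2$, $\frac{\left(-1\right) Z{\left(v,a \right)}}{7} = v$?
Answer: $0$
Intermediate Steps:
$Z{\left(v,a \right)} = - 7 v$
$K{\left(k \right)} = -5 + k$ ($K{\left(k \right)} = k - 5 = -5 + k$)
$L{\left(A \right)} = \frac{2 A}{-21 + A}$ ($L{\left(A \right)} = \frac{A + A}{A - 7 \left(-3 + 6\right)} = \frac{2 A}{A - 21} = \frac{2 A}{-21 + A}$)
$\left(K{\left(-4 \right)} + L{\left(b{\left(0 \right)} \right)}\right) E = \left(\left(-5 - 4\right) + 2 \left(-2\right) \frac{1}{-21 - 2}\right) 0 = \left(-9 + 2 \left(-2\right) \frac{1}{-23}\right) 0 = \left(-9 + 2 \left(-2\right) \left(- \frac{1}{23}\right)\right) 0 = \left(-9 + \frac{4}{23}\right) 0 = \left(- \frac{203}{23}\right) 0 = 0$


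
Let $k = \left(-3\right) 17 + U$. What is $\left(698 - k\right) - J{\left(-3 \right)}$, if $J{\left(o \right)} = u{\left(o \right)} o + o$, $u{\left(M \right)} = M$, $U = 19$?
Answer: $724$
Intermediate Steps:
$k = -32$ ($k = \left(-3\right) 17 + 19 = -51 + 19 = -32$)
$J{\left(o \right)} = o + o^{2}$ ($J{\left(o \right)} = o o + o = o^{2} + o = o + o^{2}$)
$\left(698 - k\right) - J{\left(-3 \right)} = \left(698 - -32\right) - - 3 \left(1 - 3\right) = \left(698 + 32\right) - \left(-3\right) \left(-2\right) = 730 - 6 = 724$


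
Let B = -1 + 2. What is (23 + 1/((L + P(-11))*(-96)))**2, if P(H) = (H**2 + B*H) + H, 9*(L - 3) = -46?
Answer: 411893120521/778633216 ≈ 529.00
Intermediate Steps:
L = -19/9 (L = 3 + (1/9)*(-46) = 3 - 46/9 = -19/9 ≈ -2.1111)
B = 1
P(H) = H**2 + 2*H (P(H) = (H**2 + 1*H) + H = (H**2 + H) + H = (H + H**2) + H = H**2 + 2*H)
(23 + 1/((L + P(-11))*(-96)))**2 = (23 + 1/(-19/9 - 11*(2 - 11)*(-96)))**2 = (23 - 1/96/(-19/9 - 11*(-9)))**2 = (23 - 1/96/(-19/9 + 99))**2 = (23 - 1/96/(872/9))**2 = (23 + (9/872)*(-1/96))**2 = (23 - 3/27904)**2 = (641789/27904)**2 = 411893120521/778633216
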